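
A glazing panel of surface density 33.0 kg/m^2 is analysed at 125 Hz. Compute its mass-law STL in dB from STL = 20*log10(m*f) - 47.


Mass law: STL = 20 * log10(m * f) - 47
  m * f = 33.0 * 125 = 4125
  log10(4125) = 3.61542
  STL = 20 * 3.61542 - 47 = 72.3084 - 47 = 25.3 dB

25.3 dB


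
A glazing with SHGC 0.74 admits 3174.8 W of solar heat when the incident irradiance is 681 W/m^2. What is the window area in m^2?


Rearrange Q = Area * SHGC * Irradiance:
  Area = Q / (SHGC * Irradiance)
  Area = 3174.8 / (0.74 * 681) = 6.3 m^2

6.3 m^2


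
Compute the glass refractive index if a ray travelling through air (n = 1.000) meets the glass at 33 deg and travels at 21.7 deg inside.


Apply Snell's law: n1 * sin(theta1) = n2 * sin(theta2)
  n2 = n1 * sin(theta1) / sin(theta2)
  sin(33) = 0.544639
  sin(21.7) = 0.369747
  n2 = 1.000 * 0.544639 / 0.369747 = 1.473

1.473


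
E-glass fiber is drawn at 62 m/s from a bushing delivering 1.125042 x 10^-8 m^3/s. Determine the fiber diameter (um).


Cross-sectional area from continuity:
  A = Q / v = 1.125042 x 10^-8 / 62 = 1.814584 x 10^-10 m^2
Diameter from circular cross-section:
  d = sqrt(4A / pi) * 10^6 (m -> um)
  d = sqrt(4 * 1.814584 x 10^-10 / pi) * 10^6 = 15.2 um

15.2 um


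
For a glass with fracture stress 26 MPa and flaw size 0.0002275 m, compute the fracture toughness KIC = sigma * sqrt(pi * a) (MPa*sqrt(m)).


Fracture toughness: KIC = sigma * sqrt(pi * a)
  pi * a = pi * 0.0002275 = 0.000714712
  sqrt(pi * a) = 0.026734
  KIC = 26 * 0.026734 = 0.695 MPa*sqrt(m)

0.695 MPa*sqrt(m)


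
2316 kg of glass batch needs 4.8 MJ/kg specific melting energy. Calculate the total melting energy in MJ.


Total energy = mass * specific energy
  E = 2316 * 4.8 = 11116.8 MJ

11116.8 MJ


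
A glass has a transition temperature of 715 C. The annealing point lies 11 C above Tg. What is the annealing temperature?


The annealing temperature is Tg plus the offset:
  T_anneal = 715 + 11 = 726 C

726 C


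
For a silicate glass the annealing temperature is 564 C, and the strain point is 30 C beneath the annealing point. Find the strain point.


Strain point = annealing point - difference:
  T_strain = 564 - 30 = 534 C

534 C


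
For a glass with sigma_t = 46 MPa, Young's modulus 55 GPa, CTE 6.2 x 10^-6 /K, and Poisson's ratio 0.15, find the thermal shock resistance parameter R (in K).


Thermal shock resistance: R = sigma * (1 - nu) / (E * alpha)
  Numerator = 46 * (1 - 0.15) = 39.1
  Denominator = 55 * 1000 * (6.2 x 10^-6) = 0.341
  R = 39.1 / 0.341 = 114.7 K

114.7 K


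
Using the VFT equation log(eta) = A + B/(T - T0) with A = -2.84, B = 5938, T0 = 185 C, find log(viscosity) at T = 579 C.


VFT equation: log(eta) = A + B / (T - T0)
  T - T0 = 579 - 185 = 394
  B / (T - T0) = 5938 / 394 = 15.071
  log(eta) = -2.84 + 15.071 = 12.231

12.231


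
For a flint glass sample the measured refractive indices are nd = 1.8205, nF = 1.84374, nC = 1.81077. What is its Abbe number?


Abbe number formula: Vd = (nd - 1) / (nF - nC)
  nd - 1 = 1.8205 - 1 = 0.8205
  nF - nC = 1.84374 - 1.81077 = 0.03297
  Vd = 0.8205 / 0.03297 = 24.89

24.89


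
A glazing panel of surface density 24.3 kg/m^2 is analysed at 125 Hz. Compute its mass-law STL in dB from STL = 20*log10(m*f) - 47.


Mass law: STL = 20 * log10(m * f) - 47
  m * f = 24.3 * 125 = 3037.5
  log10(3037.5) = 3.48252
  STL = 20 * 3.48252 - 47 = 69.6504 - 47 = 22.7 dB

22.7 dB


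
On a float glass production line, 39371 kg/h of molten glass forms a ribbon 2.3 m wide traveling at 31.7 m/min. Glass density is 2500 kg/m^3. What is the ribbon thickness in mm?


Ribbon cross-section from mass balance:
  Volume rate = throughput / density = 39371 / 2500 = 15.7484 m^3/h
  thickness = volume rate / (speed * 60 * width), i.e.
  thickness = throughput / (60 * speed * width * density) * 1000
  thickness = 39371 / (60 * 31.7 * 2.3 * 2500) * 1000 = 3.6 mm

3.6 mm


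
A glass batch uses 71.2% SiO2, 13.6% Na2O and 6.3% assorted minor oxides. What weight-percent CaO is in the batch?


Pieces sum to 100%:
  CaO = 100 - (SiO2 + Na2O + others)
  CaO = 100 - (71.2 + 13.6 + 6.3) = 8.9%

8.9%


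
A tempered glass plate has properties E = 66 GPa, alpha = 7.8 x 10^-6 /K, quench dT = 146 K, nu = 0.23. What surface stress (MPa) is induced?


Tempering stress: sigma = E * alpha * dT / (1 - nu)
  E (MPa) = 66 * 1000 = 66000
  Numerator = 66000 * (7.8 x 10^-6) * 146 = 75.1608
  Denominator = 1 - 0.23 = 0.77
  sigma = 75.1608 / 0.77 = 97.6 MPa

97.6 MPa


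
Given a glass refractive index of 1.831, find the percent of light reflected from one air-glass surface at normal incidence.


Fresnel reflectance at normal incidence:
  R = ((n - 1)/(n + 1))^2
  (n - 1)/(n + 1) = (1.831 - 1)/(1.831 + 1) = 0.293536
  R = 0.293536^2 = 0.0861634
  R(%) = 0.0861634 * 100 = 8.616%

8.616%


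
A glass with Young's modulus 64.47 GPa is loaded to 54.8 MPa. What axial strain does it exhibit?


Rearrange E = sigma / epsilon:
  epsilon = sigma / E
  E (MPa) = 64.47 * 1000 = 64470
  epsilon = 54.8 / 64470 = 0.00085

0.00085


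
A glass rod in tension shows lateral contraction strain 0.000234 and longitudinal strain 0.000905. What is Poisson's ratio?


Poisson's ratio: nu = lateral strain / axial strain
  nu = 0.000234 / 0.000905 = 0.2586

0.2586


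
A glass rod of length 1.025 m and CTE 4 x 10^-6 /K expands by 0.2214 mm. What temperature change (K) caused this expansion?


Rearrange dL = alpha * L0 * dT for dT:
  dT = dL / (alpha * L0)
  dL (m) = 0.2214 / 1000 = 0.0002214
  dT = 0.0002214 / ((4 x 10^-6) * 1.025) = 54.0 K

54.0 K


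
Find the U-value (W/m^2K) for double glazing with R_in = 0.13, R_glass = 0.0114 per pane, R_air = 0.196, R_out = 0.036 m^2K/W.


Total thermal resistance (series):
  R_total = R_in + R_glass + R_air + R_glass + R_out
  R_total = 0.13 + 0.0114 + 0.196 + 0.0114 + 0.036 = 0.3848 m^2K/W
U-value = 1 / R_total = 1 / 0.3848 = 2.599 W/m^2K

2.599 W/m^2K


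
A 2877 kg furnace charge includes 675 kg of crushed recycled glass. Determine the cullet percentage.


Cullet ratio = (cullet mass / total batch mass) * 100
  Ratio = 675 / 2877 * 100 = 23.46%

23.46%


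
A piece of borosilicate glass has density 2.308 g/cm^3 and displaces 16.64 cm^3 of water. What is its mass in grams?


Rearrange rho = m / V:
  m = rho * V
  m = 2.308 * 16.64 = 38.405 g

38.405 g


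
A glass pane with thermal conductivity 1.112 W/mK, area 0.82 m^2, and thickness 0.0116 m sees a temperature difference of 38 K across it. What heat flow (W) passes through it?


Fourier's law: Q = k * A * dT / t
  Q = 1.112 * 0.82 * 38 / 0.0116
  Q = 34.64992 / 0.0116 = 2987.1 W

2987.1 W


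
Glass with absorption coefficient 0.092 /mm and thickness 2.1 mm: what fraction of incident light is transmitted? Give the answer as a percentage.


Beer-Lambert law: T = exp(-alpha * thickness)
  exponent = -0.092 * 2.1 = -0.1932
  T = exp(-0.1932) = 0.8243
  Percentage = 0.8243 * 100 = 82.43%

82.43%


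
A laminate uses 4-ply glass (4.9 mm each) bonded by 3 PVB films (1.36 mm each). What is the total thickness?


Total thickness = glass contribution + PVB contribution
  Glass: 4 * 4.9 = 19.6 mm
  PVB: 3 * 1.36 = 4.08 mm
  Total = 19.6 + 4.08 = 23.68 mm

23.68 mm


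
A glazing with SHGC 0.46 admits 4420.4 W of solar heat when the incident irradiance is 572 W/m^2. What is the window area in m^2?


Rearrange Q = Area * SHGC * Irradiance:
  Area = Q / (SHGC * Irradiance)
  Area = 4420.4 / (0.46 * 572) = 16.8 m^2

16.8 m^2


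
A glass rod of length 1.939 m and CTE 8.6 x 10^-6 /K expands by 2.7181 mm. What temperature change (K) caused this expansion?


Rearrange dL = alpha * L0 * dT for dT:
  dT = dL / (alpha * L0)
  dL (m) = 2.7181 / 1000 = 0.0027181
  dT = 0.0027181 / ((8.6 x 10^-6) * 1.939) = 163.0 K

163.0 K


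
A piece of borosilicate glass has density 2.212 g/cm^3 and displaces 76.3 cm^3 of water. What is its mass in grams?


Rearrange rho = m / V:
  m = rho * V
  m = 2.212 * 76.3 = 168.776 g

168.776 g


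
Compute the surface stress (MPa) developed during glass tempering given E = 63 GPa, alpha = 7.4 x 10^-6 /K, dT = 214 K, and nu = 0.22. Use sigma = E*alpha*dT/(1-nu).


Tempering stress: sigma = E * alpha * dT / (1 - nu)
  E (MPa) = 63 * 1000 = 63000
  Numerator = 63000 * (7.4 x 10^-6) * 214 = 99.7668
  Denominator = 1 - 0.22 = 0.78
  sigma = 99.7668 / 0.78 = 127.9 MPa

127.9 MPa


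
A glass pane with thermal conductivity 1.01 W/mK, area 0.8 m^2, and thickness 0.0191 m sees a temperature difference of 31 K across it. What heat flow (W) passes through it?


Fourier's law: Q = k * A * dT / t
  Q = 1.01 * 0.8 * 31 / 0.0191
  Q = 25.048 / 0.0191 = 1311.4 W

1311.4 W


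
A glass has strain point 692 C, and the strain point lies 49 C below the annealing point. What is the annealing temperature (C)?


T_anneal = T_strain + gap:
  T_anneal = 692 + 49 = 741 C

741 C


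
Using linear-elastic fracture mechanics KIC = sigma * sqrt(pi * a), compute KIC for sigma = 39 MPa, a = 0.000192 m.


Fracture toughness: KIC = sigma * sqrt(pi * a)
  pi * a = pi * 0.000192 = 0.000603186
  sqrt(pi * a) = 0.02456
  KIC = 39 * 0.02456 = 0.958 MPa*sqrt(m)

0.958 MPa*sqrt(m)


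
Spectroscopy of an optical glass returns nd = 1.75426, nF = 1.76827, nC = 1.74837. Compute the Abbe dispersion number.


Abbe number formula: Vd = (nd - 1) / (nF - nC)
  nd - 1 = 1.75426 - 1 = 0.75426
  nF - nC = 1.76827 - 1.74837 = 0.0199
  Vd = 0.75426 / 0.0199 = 37.9

37.9


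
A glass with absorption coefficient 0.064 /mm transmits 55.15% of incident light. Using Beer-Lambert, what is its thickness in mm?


Rearrange T = exp(-alpha * thickness):
  thickness = -ln(T) / alpha
  T = 55.15/100 = 0.5515
  ln(T) = -0.59511
  -ln(T) = 0.59511
  thickness = 0.59511 / 0.064 = 9.3 mm

9.3 mm


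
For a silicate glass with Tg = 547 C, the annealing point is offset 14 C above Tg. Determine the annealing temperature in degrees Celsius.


The annealing temperature is Tg plus the offset:
  T_anneal = 547 + 14 = 561 C

561 C


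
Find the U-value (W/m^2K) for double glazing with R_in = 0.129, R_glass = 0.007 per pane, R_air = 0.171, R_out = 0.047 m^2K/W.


Total thermal resistance (series):
  R_total = R_in + R_glass + R_air + R_glass + R_out
  R_total = 0.129 + 0.007 + 0.171 + 0.007 + 0.047 = 0.361 m^2K/W
U-value = 1 / R_total = 1 / 0.361 = 2.77 W/m^2K

2.77 W/m^2K


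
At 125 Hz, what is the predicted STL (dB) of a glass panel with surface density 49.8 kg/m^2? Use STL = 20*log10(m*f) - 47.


Mass law: STL = 20 * log10(m * f) - 47
  m * f = 49.8 * 125 = 6225
  log10(6225) = 3.79414
  STL = 20 * 3.79414 - 47 = 75.8828 - 47 = 28.9 dB

28.9 dB


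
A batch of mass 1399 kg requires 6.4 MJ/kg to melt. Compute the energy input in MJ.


Total energy = mass * specific energy
  E = 1399 * 6.4 = 8953.6 MJ

8953.6 MJ


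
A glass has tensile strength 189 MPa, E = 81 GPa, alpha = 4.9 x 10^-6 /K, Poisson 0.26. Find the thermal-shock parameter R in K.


Thermal shock resistance: R = sigma * (1 - nu) / (E * alpha)
  Numerator = 189 * (1 - 0.26) = 139.86
  Denominator = 81 * 1000 * (4.9 x 10^-6) = 0.3969
  R = 139.86 / 0.3969 = 352.4 K

352.4 K


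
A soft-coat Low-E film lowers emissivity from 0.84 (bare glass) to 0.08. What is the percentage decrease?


Percentage reduction = (1 - coated/uncoated) * 100
  Ratio = 0.08 / 0.84 = 0.0952
  Reduction = (1 - 0.0952) * 100 = 90.5%

90.5%


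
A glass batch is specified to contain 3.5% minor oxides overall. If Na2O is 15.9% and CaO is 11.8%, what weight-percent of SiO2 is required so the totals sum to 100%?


Known pieces sum to 100%:
  SiO2 = 100 - (others + Na2O + CaO)
  SiO2 = 100 - (3.5 + 15.9 + 11.8) = 68.8%

68.8%


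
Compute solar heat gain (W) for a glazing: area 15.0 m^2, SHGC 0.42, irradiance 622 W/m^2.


Solar heat gain: Q = Area * SHGC * Irradiance
  Q = 15.0 * 0.42 * 622 = 3918.6 W

3918.6 W


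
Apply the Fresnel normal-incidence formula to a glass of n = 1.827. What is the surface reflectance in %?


Fresnel reflectance at normal incidence:
  R = ((n - 1)/(n + 1))^2
  (n - 1)/(n + 1) = (1.827 - 1)/(1.827 + 1) = 0.292536
  R = 0.292536^2 = 0.0855773
  R(%) = 0.0855773 * 100 = 8.558%

8.558%


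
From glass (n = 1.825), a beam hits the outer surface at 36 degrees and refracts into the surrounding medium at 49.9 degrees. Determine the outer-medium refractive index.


Apply Snell's law: n1 * sin(theta1) = n2 * sin(theta2)
  n2 = n1 * sin(theta1) / sin(theta2)
  sin(36) = 0.587785
  sin(49.9) = 0.764921
  n2 = 1.825 * 0.587785 / 0.764921 = 1.4024

1.4024


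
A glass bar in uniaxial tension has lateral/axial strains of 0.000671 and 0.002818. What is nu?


Poisson's ratio: nu = lateral strain / axial strain
  nu = 0.000671 / 0.002818 = 0.2381

0.2381


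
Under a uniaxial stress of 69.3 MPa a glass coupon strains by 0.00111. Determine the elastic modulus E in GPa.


Young's modulus: E = stress / strain
  E = 69.3 MPa / 0.00111 = 62432.43 MPa
Convert to GPa: 62432.43 / 1000 = 62.43 GPa

62.43 GPa


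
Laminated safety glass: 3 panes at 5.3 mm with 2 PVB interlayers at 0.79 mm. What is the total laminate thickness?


Total thickness = glass contribution + PVB contribution
  Glass: 3 * 5.3 = 15.9 mm
  PVB: 2 * 0.79 = 1.58 mm
  Total = 15.9 + 1.58 = 17.48 mm

17.48 mm


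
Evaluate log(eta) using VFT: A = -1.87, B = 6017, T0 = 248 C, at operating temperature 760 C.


VFT equation: log(eta) = A + B / (T - T0)
  T - T0 = 760 - 248 = 512
  B / (T - T0) = 6017 / 512 = 11.752
  log(eta) = -1.87 + 11.752 = 9.882

9.882


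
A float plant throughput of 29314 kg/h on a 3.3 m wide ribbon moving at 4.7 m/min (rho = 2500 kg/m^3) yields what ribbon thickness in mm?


Ribbon cross-section from mass balance:
  Volume rate = throughput / density = 29314 / 2500 = 11.7256 m^3/h
  thickness = volume rate / (speed * 60 * width), i.e.
  thickness = throughput / (60 * speed * width * density) * 1000
  thickness = 29314 / (60 * 4.7 * 3.3 * 2500) * 1000 = 12.6 mm

12.6 mm


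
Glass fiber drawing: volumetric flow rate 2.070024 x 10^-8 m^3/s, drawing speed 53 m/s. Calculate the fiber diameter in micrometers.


Cross-sectional area from continuity:
  A = Q / v = 2.070024 x 10^-8 / 53 = 3.905706 x 10^-10 m^2
Diameter from circular cross-section:
  d = sqrt(4A / pi) * 10^6 (m -> um)
  d = sqrt(4 * 3.905706 x 10^-10 / pi) * 10^6 = 22.3 um

22.3 um


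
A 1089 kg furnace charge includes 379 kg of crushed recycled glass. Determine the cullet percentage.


Cullet ratio = (cullet mass / total batch mass) * 100
  Ratio = 379 / 1089 * 100 = 34.8%

34.8%


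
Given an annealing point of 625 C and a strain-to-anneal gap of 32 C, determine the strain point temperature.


Strain point = annealing point - difference:
  T_strain = 625 - 32 = 593 C

593 C


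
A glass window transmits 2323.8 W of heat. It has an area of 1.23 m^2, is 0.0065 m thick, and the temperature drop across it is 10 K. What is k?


Fourier's law rearranged: k = Q * t / (A * dT)
  Numerator = 2323.8 * 0.0065 = 15.1047
  Denominator = 1.23 * 10 = 12.3
  k = 15.1047 / 12.3 = 1.228 W/mK

1.228 W/mK


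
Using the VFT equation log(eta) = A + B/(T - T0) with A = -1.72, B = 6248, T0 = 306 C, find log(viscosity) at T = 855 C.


VFT equation: log(eta) = A + B / (T - T0)
  T - T0 = 855 - 306 = 549
  B / (T - T0) = 6248 / 549 = 11.381
  log(eta) = -1.72 + 11.381 = 9.661

9.661


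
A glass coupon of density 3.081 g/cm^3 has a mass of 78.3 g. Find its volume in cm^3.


Rearrange rho = m / V:
  V = m / rho
  V = 78.3 / 3.081 = 25.414 cm^3

25.414 cm^3


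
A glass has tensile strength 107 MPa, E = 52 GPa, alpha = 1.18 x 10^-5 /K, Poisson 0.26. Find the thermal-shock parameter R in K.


Thermal shock resistance: R = sigma * (1 - nu) / (E * alpha)
  Numerator = 107 * (1 - 0.26) = 79.18
  Denominator = 52 * 1000 * (1.18 x 10^-5) = 0.6136
  R = 79.18 / 0.6136 = 129.0 K

129.0 K


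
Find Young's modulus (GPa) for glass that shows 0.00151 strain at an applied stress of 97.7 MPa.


Young's modulus: E = stress / strain
  E = 97.7 MPa / 0.00151 = 64701.99 MPa
Convert to GPa: 64701.99 / 1000 = 64.7 GPa

64.7 GPa


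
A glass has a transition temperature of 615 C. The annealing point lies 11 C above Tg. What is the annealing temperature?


The annealing temperature is Tg plus the offset:
  T_anneal = 615 + 11 = 626 C

626 C


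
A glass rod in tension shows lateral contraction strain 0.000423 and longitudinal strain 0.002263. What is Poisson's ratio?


Poisson's ratio: nu = lateral strain / axial strain
  nu = 0.000423 / 0.002263 = 0.1869

0.1869


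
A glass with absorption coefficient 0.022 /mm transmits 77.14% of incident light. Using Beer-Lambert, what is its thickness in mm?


Rearrange T = exp(-alpha * thickness):
  thickness = -ln(T) / alpha
  T = 77.14/100 = 0.7714
  ln(T) = -0.25955
  -ln(T) = 0.25955
  thickness = 0.25955 / 0.022 = 11.8 mm

11.8 mm


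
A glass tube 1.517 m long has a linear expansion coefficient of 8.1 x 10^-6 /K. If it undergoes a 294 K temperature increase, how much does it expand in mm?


Thermal expansion formula: dL = alpha * L0 * dT
  dL = (8.1 x 10^-6) * 1.517 * 294 = 0.00361258 m
Convert to mm: 0.00361258 * 1000 = 3.6126 mm

3.6126 mm


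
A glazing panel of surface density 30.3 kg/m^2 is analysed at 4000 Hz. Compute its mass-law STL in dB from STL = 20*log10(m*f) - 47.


Mass law: STL = 20 * log10(m * f) - 47
  m * f = 30.3 * 4000 = 121200
  log10(121200) = 5.0835
  STL = 20 * 5.0835 - 47 = 101.67 - 47 = 54.7 dB

54.7 dB


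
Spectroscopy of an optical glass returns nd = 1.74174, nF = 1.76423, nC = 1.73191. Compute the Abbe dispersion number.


Abbe number formula: Vd = (nd - 1) / (nF - nC)
  nd - 1 = 1.74174 - 1 = 0.74174
  nF - nC = 1.76423 - 1.73191 = 0.03232
  Vd = 0.74174 / 0.03232 = 22.95

22.95


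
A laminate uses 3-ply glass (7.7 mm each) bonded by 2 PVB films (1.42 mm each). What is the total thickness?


Total thickness = glass contribution + PVB contribution
  Glass: 3 * 7.7 = 23.1 mm
  PVB: 2 * 1.42 = 2.84 mm
  Total = 23.1 + 2.84 = 25.94 mm

25.94 mm


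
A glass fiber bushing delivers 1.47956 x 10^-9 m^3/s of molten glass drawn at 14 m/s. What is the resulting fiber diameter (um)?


Cross-sectional area from continuity:
  A = Q / v = 1.47956 x 10^-9 / 14 = 1.056829 x 10^-10 m^2
Diameter from circular cross-section:
  d = sqrt(4A / pi) * 10^6 (m -> um)
  d = sqrt(4 * 1.056829 x 10^-10 / pi) * 10^6 = 11.6 um

11.6 um


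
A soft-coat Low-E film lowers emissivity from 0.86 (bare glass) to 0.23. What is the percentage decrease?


Percentage reduction = (1 - coated/uncoated) * 100
  Ratio = 0.23 / 0.86 = 0.2674
  Reduction = (1 - 0.2674) * 100 = 73.3%

73.3%


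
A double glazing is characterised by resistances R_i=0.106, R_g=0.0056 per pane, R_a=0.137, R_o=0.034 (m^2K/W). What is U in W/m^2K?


Total thermal resistance (series):
  R_total = R_in + R_glass + R_air + R_glass + R_out
  R_total = 0.106 + 0.0056 + 0.137 + 0.0056 + 0.034 = 0.2882 m^2K/W
U-value = 1 / R_total = 1 / 0.2882 = 3.47 W/m^2K

3.47 W/m^2K


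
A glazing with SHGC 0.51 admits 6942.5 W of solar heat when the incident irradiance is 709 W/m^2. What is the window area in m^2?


Rearrange Q = Area * SHGC * Irradiance:
  Area = Q / (SHGC * Irradiance)
  Area = 6942.5 / (0.51 * 709) = 19.2 m^2

19.2 m^2


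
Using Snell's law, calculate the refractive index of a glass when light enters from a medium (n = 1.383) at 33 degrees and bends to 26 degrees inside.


Apply Snell's law: n1 * sin(theta1) = n2 * sin(theta2)
  n2 = n1 * sin(theta1) / sin(theta2)
  sin(33) = 0.544639
  sin(26) = 0.438371
  n2 = 1.383 * 0.544639 / 0.438371 = 1.7183

1.7183


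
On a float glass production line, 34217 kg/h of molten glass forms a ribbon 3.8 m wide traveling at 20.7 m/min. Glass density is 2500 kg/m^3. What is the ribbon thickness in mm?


Ribbon cross-section from mass balance:
  Volume rate = throughput / density = 34217 / 2500 = 13.6868 m^3/h
  thickness = volume rate / (speed * 60 * width), i.e.
  thickness = throughput / (60 * speed * width * density) * 1000
  thickness = 34217 / (60 * 20.7 * 3.8 * 2500) * 1000 = 2.9 mm

2.9 mm


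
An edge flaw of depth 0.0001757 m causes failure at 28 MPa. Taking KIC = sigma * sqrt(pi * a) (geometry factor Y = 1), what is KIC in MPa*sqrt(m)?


Fracture toughness: KIC = sigma * sqrt(pi * a)
  pi * a = pi * 0.0001757 = 0.000551978
  sqrt(pi * a) = 0.023494
  KIC = 28 * 0.023494 = 0.658 MPa*sqrt(m)

0.658 MPa*sqrt(m)


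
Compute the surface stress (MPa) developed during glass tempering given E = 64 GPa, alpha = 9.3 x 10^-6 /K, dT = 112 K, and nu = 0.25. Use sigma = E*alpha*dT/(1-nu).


Tempering stress: sigma = E * alpha * dT / (1 - nu)
  E (MPa) = 64 * 1000 = 64000
  Numerator = 64000 * (9.3 x 10^-6) * 112 = 66.6624
  Denominator = 1 - 0.25 = 0.75
  sigma = 66.6624 / 0.75 = 88.9 MPa

88.9 MPa


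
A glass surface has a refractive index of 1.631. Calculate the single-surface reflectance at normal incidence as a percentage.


Fresnel reflectance at normal incidence:
  R = ((n - 1)/(n + 1))^2
  (n - 1)/(n + 1) = (1.631 - 1)/(1.631 + 1) = 0.239833
  R = 0.239833^2 = 0.0575199
  R(%) = 0.0575199 * 100 = 5.752%

5.752%


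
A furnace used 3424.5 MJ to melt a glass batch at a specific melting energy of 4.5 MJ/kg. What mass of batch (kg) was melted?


Rearrange E = m * s for m:
  m = E / s
  m = 3424.5 / 4.5 = 761.0 kg

761.0 kg


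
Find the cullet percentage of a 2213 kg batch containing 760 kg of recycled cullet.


Cullet ratio = (cullet mass / total batch mass) * 100
  Ratio = 760 / 2213 * 100 = 34.34%

34.34%


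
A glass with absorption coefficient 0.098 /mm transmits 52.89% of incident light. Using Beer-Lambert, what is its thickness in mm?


Rearrange T = exp(-alpha * thickness):
  thickness = -ln(T) / alpha
  T = 52.89/100 = 0.5289
  ln(T) = -0.63696
  -ln(T) = 0.63696
  thickness = 0.63696 / 0.098 = 6.5 mm

6.5 mm


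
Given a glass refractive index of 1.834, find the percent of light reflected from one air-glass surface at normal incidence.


Fresnel reflectance at normal incidence:
  R = ((n - 1)/(n + 1))^2
  (n - 1)/(n + 1) = (1.834 - 1)/(1.834 + 1) = 0.294284
  R = 0.294284^2 = 0.0866031
  R(%) = 0.0866031 * 100 = 8.66%

8.66%


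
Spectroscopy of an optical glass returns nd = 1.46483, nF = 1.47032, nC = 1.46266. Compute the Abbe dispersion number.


Abbe number formula: Vd = (nd - 1) / (nF - nC)
  nd - 1 = 1.46483 - 1 = 0.46483
  nF - nC = 1.47032 - 1.46266 = 0.00766
  Vd = 0.46483 / 0.00766 = 60.68

60.68


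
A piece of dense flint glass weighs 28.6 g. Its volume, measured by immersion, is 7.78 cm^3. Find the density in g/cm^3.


Use the definition of density:
  rho = mass / volume
  rho = 28.6 / 7.78 = 3.676 g/cm^3

3.676 g/cm^3


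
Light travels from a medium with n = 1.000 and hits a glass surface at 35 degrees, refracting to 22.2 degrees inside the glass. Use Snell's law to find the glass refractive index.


Apply Snell's law: n1 * sin(theta1) = n2 * sin(theta2)
  n2 = n1 * sin(theta1) / sin(theta2)
  sin(35) = 0.573576
  sin(22.2) = 0.377841
  n2 = 1.000 * 0.573576 / 0.377841 = 1.518

1.518


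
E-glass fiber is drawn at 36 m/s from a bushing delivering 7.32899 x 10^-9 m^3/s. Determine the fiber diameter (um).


Cross-sectional area from continuity:
  A = Q / v = 7.32899 x 10^-9 / 36 = 2.035831 x 10^-10 m^2
Diameter from circular cross-section:
  d = sqrt(4A / pi) * 10^6 (m -> um)
  d = sqrt(4 * 2.035831 x 10^-10 / pi) * 10^6 = 16.1 um

16.1 um


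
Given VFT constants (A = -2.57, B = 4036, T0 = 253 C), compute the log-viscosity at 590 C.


VFT equation: log(eta) = A + B / (T - T0)
  T - T0 = 590 - 253 = 337
  B / (T - T0) = 4036 / 337 = 11.976
  log(eta) = -2.57 + 11.976 = 9.406

9.406


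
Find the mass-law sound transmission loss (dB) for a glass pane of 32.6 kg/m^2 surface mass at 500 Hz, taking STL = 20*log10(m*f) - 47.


Mass law: STL = 20 * log10(m * f) - 47
  m * f = 32.6 * 500 = 16300
  log10(16300) = 4.21219
  STL = 20 * 4.21219 - 47 = 84.2438 - 47 = 37.2 dB

37.2 dB


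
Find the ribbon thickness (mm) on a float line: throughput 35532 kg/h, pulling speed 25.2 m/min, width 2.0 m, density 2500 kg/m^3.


Ribbon cross-section from mass balance:
  Volume rate = throughput / density = 35532 / 2500 = 14.2128 m^3/h
  thickness = volume rate / (speed * 60 * width), i.e.
  thickness = throughput / (60 * speed * width * density) * 1000
  thickness = 35532 / (60 * 25.2 * 2.0 * 2500) * 1000 = 4.7 mm

4.7 mm


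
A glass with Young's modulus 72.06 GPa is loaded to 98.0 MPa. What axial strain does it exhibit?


Rearrange E = sigma / epsilon:
  epsilon = sigma / E
  E (MPa) = 72.06 * 1000 = 72060
  epsilon = 98.0 / 72060 = 0.00136

0.00136


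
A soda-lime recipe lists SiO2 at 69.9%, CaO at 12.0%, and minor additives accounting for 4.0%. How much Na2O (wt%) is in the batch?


Pieces sum to 100%:
  Na2O = 100 - (SiO2 + CaO + others)
  Na2O = 100 - (69.9 + 12.0 + 4.0) = 14.1%

14.1%


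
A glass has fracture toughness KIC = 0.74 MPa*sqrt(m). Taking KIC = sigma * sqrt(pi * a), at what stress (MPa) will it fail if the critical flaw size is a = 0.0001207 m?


Rearrange KIC = sigma * sqrt(pi * a):
  sigma = KIC / sqrt(pi * a)
  sqrt(pi * 0.0001207) = 0.019473
  sigma = 0.74 / 0.019473 = 38.0 MPa

38.0 MPa


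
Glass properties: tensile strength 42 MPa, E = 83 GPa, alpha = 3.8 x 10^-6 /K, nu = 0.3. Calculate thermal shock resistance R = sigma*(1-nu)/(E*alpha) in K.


Thermal shock resistance: R = sigma * (1 - nu) / (E * alpha)
  Numerator = 42 * (1 - 0.3) = 29.4
  Denominator = 83 * 1000 * (3.8 x 10^-6) = 0.3154
  R = 29.4 / 0.3154 = 93.2 K

93.2 K


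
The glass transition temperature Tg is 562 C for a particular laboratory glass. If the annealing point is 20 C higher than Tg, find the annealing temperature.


The annealing temperature is Tg plus the offset:
  T_anneal = 562 + 20 = 582 C

582 C


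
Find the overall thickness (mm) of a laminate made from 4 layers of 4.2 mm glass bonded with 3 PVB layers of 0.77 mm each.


Total thickness = glass contribution + PVB contribution
  Glass: 4 * 4.2 = 16.8 mm
  PVB: 3 * 0.77 = 2.31 mm
  Total = 16.8 + 2.31 = 19.11 mm

19.11 mm


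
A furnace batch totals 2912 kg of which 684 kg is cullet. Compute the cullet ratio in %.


Cullet ratio = (cullet mass / total batch mass) * 100
  Ratio = 684 / 2912 * 100 = 23.49%

23.49%


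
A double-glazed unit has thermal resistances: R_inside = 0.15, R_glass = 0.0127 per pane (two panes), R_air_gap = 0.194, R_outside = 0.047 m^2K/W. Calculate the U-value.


Total thermal resistance (series):
  R_total = R_in + R_glass + R_air + R_glass + R_out
  R_total = 0.15 + 0.0127 + 0.194 + 0.0127 + 0.047 = 0.4164 m^2K/W
U-value = 1 / R_total = 1 / 0.4164 = 2.402 W/m^2K

2.402 W/m^2K


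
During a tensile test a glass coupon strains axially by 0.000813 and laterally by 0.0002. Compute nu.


Poisson's ratio: nu = lateral strain / axial strain
  nu = 0.0002 / 0.000813 = 0.246

0.246


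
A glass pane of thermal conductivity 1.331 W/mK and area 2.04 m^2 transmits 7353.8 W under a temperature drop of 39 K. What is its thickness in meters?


Fourier's law: t = k * A * dT / Q
  t = 1.331 * 2.04 * 39 / 7353.8
  t = 105.89436 / 7353.8 = 0.0144 m

0.0144 m


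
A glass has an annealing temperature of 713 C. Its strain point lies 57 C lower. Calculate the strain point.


Strain point = annealing point - difference:
  T_strain = 713 - 57 = 656 C

656 C


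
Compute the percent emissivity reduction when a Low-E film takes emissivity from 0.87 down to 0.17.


Percentage reduction = (1 - coated/uncoated) * 100
  Ratio = 0.17 / 0.87 = 0.1954
  Reduction = (1 - 0.1954) * 100 = 80.5%

80.5%


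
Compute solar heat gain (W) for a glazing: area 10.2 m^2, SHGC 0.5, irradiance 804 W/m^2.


Solar heat gain: Q = Area * SHGC * Irradiance
  Q = 10.2 * 0.5 * 804 = 4100.4 W

4100.4 W


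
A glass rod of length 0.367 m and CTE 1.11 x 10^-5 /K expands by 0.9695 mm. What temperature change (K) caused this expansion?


Rearrange dL = alpha * L0 * dT for dT:
  dT = dL / (alpha * L0)
  dL (m) = 0.9695 / 1000 = 0.0009695
  dT = 0.0009695 / ((1.11 x 10^-5) * 0.367) = 238.0 K

238.0 K


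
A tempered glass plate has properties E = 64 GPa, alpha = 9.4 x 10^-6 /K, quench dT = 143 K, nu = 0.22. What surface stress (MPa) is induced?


Tempering stress: sigma = E * alpha * dT / (1 - nu)
  E (MPa) = 64 * 1000 = 64000
  Numerator = 64000 * (9.4 x 10^-6) * 143 = 86.0288
  Denominator = 1 - 0.22 = 0.78
  sigma = 86.0288 / 0.78 = 110.3 MPa

110.3 MPa


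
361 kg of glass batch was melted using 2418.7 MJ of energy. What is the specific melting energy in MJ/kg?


Rearrange E = m * s for s:
  s = E / m
  s = 2418.7 / 361 = 6.7 MJ/kg

6.7 MJ/kg


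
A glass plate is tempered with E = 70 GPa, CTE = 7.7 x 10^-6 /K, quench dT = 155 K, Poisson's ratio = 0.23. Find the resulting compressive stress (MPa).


Tempering stress: sigma = E * alpha * dT / (1 - nu)
  E (MPa) = 70 * 1000 = 70000
  Numerator = 70000 * (7.7 x 10^-6) * 155 = 83.545
  Denominator = 1 - 0.23 = 0.77
  sigma = 83.545 / 0.77 = 108.5 MPa

108.5 MPa


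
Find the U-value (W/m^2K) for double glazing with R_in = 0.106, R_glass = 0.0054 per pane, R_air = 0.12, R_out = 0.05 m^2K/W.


Total thermal resistance (series):
  R_total = R_in + R_glass + R_air + R_glass + R_out
  R_total = 0.106 + 0.0054 + 0.12 + 0.0054 + 0.05 = 0.2868 m^2K/W
U-value = 1 / R_total = 1 / 0.2868 = 3.487 W/m^2K

3.487 W/m^2K


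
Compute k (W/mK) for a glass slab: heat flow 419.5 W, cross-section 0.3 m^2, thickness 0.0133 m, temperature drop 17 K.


Fourier's law rearranged: k = Q * t / (A * dT)
  Numerator = 419.5 * 0.0133 = 5.57935
  Denominator = 0.3 * 17 = 5.1
  k = 5.57935 / 5.1 = 1.094 W/mK

1.094 W/mK


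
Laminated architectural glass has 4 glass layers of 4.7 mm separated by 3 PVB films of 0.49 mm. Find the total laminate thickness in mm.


Total thickness = glass contribution + PVB contribution
  Glass: 4 * 4.7 = 18.8 mm
  PVB: 3 * 0.49 = 1.47 mm
  Total = 18.8 + 1.47 = 20.27 mm

20.27 mm


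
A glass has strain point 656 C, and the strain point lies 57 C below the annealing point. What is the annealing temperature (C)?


T_anneal = T_strain + gap:
  T_anneal = 656 + 57 = 713 C

713 C


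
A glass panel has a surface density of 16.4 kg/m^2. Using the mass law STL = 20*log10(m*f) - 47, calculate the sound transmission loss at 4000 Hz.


Mass law: STL = 20 * log10(m * f) - 47
  m * f = 16.4 * 4000 = 65600
  log10(65600) = 4.8169
  STL = 20 * 4.8169 - 47 = 96.338 - 47 = 49.3 dB

49.3 dB


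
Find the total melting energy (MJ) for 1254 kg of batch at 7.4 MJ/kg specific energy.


Total energy = mass * specific energy
  E = 1254 * 7.4 = 9279.6 MJ

9279.6 MJ


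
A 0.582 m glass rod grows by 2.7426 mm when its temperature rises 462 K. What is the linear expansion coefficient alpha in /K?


Rearrange dL = alpha * L0 * dT for alpha:
  alpha = dL / (L0 * dT)
  alpha = (2.7426 / 1000) / (0.582 * 462) = 0.0000102 /K = 1.02 x 10^-5 /K

1.02 x 10^-5 /K


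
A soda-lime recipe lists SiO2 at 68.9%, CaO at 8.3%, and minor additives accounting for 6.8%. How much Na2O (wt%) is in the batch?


Pieces sum to 100%:
  Na2O = 100 - (SiO2 + CaO + others)
  Na2O = 100 - (68.9 + 8.3 + 6.8) = 16.0%

16.0%


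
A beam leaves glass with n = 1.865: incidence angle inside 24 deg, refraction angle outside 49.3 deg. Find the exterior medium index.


Apply Snell's law: n1 * sin(theta1) = n2 * sin(theta2)
  n2 = n1 * sin(theta1) / sin(theta2)
  sin(24) = 0.406737
  sin(49.3) = 0.758134
  n2 = 1.865 * 0.406737 / 0.758134 = 1.0006

1.0006


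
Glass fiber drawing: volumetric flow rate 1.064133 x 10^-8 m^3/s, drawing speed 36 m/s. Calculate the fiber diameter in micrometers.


Cross-sectional area from continuity:
  A = Q / v = 1.064133 x 10^-8 / 36 = 2.955925 x 10^-10 m^2
Diameter from circular cross-section:
  d = sqrt(4A / pi) * 10^6 (m -> um)
  d = sqrt(4 * 2.955925 x 10^-10 / pi) * 10^6 = 19.4 um

19.4 um


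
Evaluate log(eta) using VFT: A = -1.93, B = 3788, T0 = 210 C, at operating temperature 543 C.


VFT equation: log(eta) = A + B / (T - T0)
  T - T0 = 543 - 210 = 333
  B / (T - T0) = 3788 / 333 = 11.375
  log(eta) = -1.93 + 11.375 = 9.445

9.445


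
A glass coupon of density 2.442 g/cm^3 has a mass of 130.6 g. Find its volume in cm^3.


Rearrange rho = m / V:
  V = m / rho
  V = 130.6 / 2.442 = 53.481 cm^3

53.481 cm^3


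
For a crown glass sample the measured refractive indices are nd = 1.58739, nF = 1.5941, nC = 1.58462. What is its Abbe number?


Abbe number formula: Vd = (nd - 1) / (nF - nC)
  nd - 1 = 1.58739 - 1 = 0.58739
  nF - nC = 1.5941 - 1.58462 = 0.00948
  Vd = 0.58739 / 0.00948 = 61.96

61.96


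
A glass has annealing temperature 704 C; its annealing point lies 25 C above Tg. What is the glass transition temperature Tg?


Rearrange T_anneal = Tg + offset for Tg:
  Tg = T_anneal - offset = 704 - 25 = 679 C

679 C


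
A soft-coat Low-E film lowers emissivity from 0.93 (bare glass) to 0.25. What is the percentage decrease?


Percentage reduction = (1 - coated/uncoated) * 100
  Ratio = 0.25 / 0.93 = 0.2688
  Reduction = (1 - 0.2688) * 100 = 73.1%

73.1%


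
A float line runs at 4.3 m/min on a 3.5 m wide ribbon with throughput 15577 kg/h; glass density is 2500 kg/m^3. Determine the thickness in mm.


Ribbon cross-section from mass balance:
  Volume rate = throughput / density = 15577 / 2500 = 6.2308 m^3/h
  thickness = volume rate / (speed * 60 * width), i.e.
  thickness = throughput / (60 * speed * width * density) * 1000
  thickness = 15577 / (60 * 4.3 * 3.5 * 2500) * 1000 = 6.9 mm

6.9 mm


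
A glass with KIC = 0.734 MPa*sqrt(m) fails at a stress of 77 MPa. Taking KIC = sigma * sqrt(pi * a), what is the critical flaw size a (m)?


Rearrange KIC = sigma * sqrt(pi * a):
  sqrt(pi * a) = KIC / sigma
  sqrt(pi * a) = 0.734 / 77 = 0.009532
  a = (KIC / sigma)^2 / pi
  a = 0.009532^2 / pi = 0.0000289 m

0.0000289 m


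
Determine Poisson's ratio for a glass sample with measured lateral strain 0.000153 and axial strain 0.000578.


Poisson's ratio: nu = lateral strain / axial strain
  nu = 0.000153 / 0.000578 = 0.2647

0.2647


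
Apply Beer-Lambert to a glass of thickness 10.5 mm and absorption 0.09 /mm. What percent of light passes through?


Beer-Lambert law: T = exp(-alpha * thickness)
  exponent = -0.09 * 10.5 = -0.945
  T = exp(-0.945) = 0.3887
  Percentage = 0.3887 * 100 = 38.87%

38.87%


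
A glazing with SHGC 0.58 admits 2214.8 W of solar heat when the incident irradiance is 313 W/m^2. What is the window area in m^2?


Rearrange Q = Area * SHGC * Irradiance:
  Area = Q / (SHGC * Irradiance)
  Area = 2214.8 / (0.58 * 313) = 12.2 m^2

12.2 m^2


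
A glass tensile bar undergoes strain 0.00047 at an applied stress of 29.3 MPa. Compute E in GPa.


Young's modulus: E = stress / strain
  E = 29.3 MPa / 0.00047 = 62340.43 MPa
Convert to GPa: 62340.43 / 1000 = 62.34 GPa

62.34 GPa


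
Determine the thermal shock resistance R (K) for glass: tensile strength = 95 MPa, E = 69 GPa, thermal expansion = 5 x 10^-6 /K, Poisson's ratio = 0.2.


Thermal shock resistance: R = sigma * (1 - nu) / (E * alpha)
  Numerator = 95 * (1 - 0.2) = 76.0
  Denominator = 69 * 1000 * (5 x 10^-6) = 0.345
  R = 76.0 / 0.345 = 220.3 K

220.3 K


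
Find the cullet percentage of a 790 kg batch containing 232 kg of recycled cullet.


Cullet ratio = (cullet mass / total batch mass) * 100
  Ratio = 232 / 790 * 100 = 29.37%

29.37%


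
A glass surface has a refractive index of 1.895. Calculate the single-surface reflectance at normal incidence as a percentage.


Fresnel reflectance at normal incidence:
  R = ((n - 1)/(n + 1))^2
  (n - 1)/(n + 1) = (1.895 - 1)/(1.895 + 1) = 0.309154
  R = 0.309154^2 = 0.0955762
  R(%) = 0.0955762 * 100 = 9.558%

9.558%


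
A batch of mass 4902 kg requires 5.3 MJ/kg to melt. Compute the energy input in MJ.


Total energy = mass * specific energy
  E = 4902 * 5.3 = 25980.6 MJ

25980.6 MJ


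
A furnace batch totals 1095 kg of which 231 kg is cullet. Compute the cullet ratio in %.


Cullet ratio = (cullet mass / total batch mass) * 100
  Ratio = 231 / 1095 * 100 = 21.1%

21.1%


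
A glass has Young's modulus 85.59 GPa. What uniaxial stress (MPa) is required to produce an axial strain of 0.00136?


Rearrange E = sigma / epsilon:
  sigma = E * epsilon
  E (MPa) = 85.59 * 1000 = 85590
  sigma = 85590 * 0.00136 = 116.4 MPa

116.4 MPa


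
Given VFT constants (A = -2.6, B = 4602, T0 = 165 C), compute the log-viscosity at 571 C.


VFT equation: log(eta) = A + B / (T - T0)
  T - T0 = 571 - 165 = 406
  B / (T - T0) = 4602 / 406 = 11.335
  log(eta) = -2.6 + 11.335 = 8.735

8.735


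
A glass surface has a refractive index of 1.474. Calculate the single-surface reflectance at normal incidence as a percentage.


Fresnel reflectance at normal incidence:
  R = ((n - 1)/(n + 1))^2
  (n - 1)/(n + 1) = (1.474 - 1)/(1.474 + 1) = 0.191593
  R = 0.191593^2 = 0.0367079
  R(%) = 0.0367079 * 100 = 3.671%

3.671%


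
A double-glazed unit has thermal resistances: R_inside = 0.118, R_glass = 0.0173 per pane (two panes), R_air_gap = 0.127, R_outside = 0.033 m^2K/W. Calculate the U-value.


Total thermal resistance (series):
  R_total = R_in + R_glass + R_air + R_glass + R_out
  R_total = 0.118 + 0.0173 + 0.127 + 0.0173 + 0.033 = 0.3126 m^2K/W
U-value = 1 / R_total = 1 / 0.3126 = 3.199 W/m^2K

3.199 W/m^2K


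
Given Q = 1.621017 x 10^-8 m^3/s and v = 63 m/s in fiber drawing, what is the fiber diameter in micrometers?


Cross-sectional area from continuity:
  A = Q / v = 1.621017 x 10^-8 / 63 = 2.573043 x 10^-10 m^2
Diameter from circular cross-section:
  d = sqrt(4A / pi) * 10^6 (m -> um)
  d = sqrt(4 * 2.573043 x 10^-10 / pi) * 10^6 = 18.1 um

18.1 um


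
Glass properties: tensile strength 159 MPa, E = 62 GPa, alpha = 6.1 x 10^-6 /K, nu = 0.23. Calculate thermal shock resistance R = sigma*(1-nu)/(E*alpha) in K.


Thermal shock resistance: R = sigma * (1 - nu) / (E * alpha)
  Numerator = 159 * (1 - 0.23) = 122.43
  Denominator = 62 * 1000 * (6.1 x 10^-6) = 0.3782
  R = 122.43 / 0.3782 = 323.7 K

323.7 K


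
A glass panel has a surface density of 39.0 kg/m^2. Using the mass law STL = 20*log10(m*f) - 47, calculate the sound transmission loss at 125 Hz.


Mass law: STL = 20 * log10(m * f) - 47
  m * f = 39.0 * 125 = 4875
  log10(4875) = 3.68797
  STL = 20 * 3.68797 - 47 = 73.7594 - 47 = 26.8 dB

26.8 dB


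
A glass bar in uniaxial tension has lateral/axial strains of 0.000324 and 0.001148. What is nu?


Poisson's ratio: nu = lateral strain / axial strain
  nu = 0.000324 / 0.001148 = 0.2822

0.2822


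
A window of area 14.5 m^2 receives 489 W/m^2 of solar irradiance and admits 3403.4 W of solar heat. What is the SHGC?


Rearrange Q = Area * SHGC * Irradiance:
  SHGC = Q / (Area * Irradiance)
  SHGC = 3403.4 / (14.5 * 489) = 0.48

0.48


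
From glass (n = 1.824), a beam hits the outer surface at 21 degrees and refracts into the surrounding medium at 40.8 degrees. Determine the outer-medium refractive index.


Apply Snell's law: n1 * sin(theta1) = n2 * sin(theta2)
  n2 = n1 * sin(theta1) / sin(theta2)
  sin(21) = 0.358368
  sin(40.8) = 0.653421
  n2 = 1.824 * 0.358368 / 0.653421 = 1.0004

1.0004


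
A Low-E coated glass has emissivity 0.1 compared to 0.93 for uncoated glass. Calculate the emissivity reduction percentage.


Percentage reduction = (1 - coated/uncoated) * 100
  Ratio = 0.1 / 0.93 = 0.1075
  Reduction = (1 - 0.1075) * 100 = 89.2%

89.2%
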